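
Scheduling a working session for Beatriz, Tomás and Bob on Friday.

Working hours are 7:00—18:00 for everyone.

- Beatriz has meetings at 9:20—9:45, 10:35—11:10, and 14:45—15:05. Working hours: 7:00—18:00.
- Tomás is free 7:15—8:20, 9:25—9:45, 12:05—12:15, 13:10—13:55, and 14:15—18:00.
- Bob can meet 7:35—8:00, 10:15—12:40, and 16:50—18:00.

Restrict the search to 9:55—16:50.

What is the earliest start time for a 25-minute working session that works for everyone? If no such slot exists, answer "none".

Beatriz free within 07:00–18:00: 07:00–09:20, 09:45–10:35, 11:10–14:45, 15:05–18:00.
Beatriz ∩ Tomás: 07:15–08:20, 12:05–12:15, 13:10–13:55, 14:15–14:45, 15:05–18:00.
Beatriz ∩ Tomás ∩ Bob: 07:35–08:00, 12:05–12:15, 16:50–18:00.
Restricted to 09:55–16:50: 12:05–12:15.
Windows ≥ 25 min: (none).

none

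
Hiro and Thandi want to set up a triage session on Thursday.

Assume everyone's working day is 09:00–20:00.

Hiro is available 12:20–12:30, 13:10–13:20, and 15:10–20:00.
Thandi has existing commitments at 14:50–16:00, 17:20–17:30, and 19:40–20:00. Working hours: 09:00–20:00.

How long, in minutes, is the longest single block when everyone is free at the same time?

Thandi free within 09:00–20:00: 09:00–14:50, 16:00–17:20, 17:30–19:40.
Hiro ∩ Thandi: 12:20–12:30, 13:10–13:20, 16:00–17:20, 17:30–19:40.
Common window lengths: 10, 10, 80, 130 min; longest is 130.

130 minutes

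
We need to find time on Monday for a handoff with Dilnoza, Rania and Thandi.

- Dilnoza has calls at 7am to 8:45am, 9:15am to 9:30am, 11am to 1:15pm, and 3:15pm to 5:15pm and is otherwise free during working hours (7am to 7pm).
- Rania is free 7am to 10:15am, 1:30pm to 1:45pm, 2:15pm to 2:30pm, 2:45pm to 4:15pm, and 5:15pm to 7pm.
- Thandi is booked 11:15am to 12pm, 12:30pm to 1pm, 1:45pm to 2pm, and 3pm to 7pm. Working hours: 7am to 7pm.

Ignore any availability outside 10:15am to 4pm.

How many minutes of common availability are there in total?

45 minutes

Dilnoza free within 07:00–19:00: 08:45–09:15, 09:30–11:00, 13:15–15:15, 17:15–19:00.
Thandi free within 07:00–19:00: 07:00–11:15, 12:00–12:30, 13:00–13:45, 14:00–15:00.
Dilnoza ∩ Rania: 08:45–09:15, 09:30–10:15, 13:30–13:45, 14:15–14:30, 14:45–15:15, 17:15–19:00.
Dilnoza ∩ Rania ∩ Thandi: 08:45–09:15, 09:30–10:15, 13:30–13:45, 14:15–14:30, 14:45–15:00.
Restricted to 10:15–16:00: 13:30–13:45, 14:15–14:30, 14:45–15:00.
Total common minutes: 15 + 15 + 15 = 45.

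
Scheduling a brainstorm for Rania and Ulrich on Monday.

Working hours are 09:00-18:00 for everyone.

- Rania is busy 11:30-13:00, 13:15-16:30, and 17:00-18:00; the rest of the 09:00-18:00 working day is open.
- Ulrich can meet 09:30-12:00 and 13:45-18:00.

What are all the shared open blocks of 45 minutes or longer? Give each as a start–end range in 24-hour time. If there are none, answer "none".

Rania free within 09:00–18:00: 09:00–11:30, 13:00–13:15, 16:30–17:00.
Rania ∩ Ulrich: 09:30–11:30, 16:30–17:00.
Windows ≥ 45 min: 09:30–11:30.

09:30–11:30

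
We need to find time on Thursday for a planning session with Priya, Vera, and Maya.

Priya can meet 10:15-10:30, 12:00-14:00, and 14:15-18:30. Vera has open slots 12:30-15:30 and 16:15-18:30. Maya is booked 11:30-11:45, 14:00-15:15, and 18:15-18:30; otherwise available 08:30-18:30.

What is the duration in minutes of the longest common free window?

120 minutes

Maya free within 08:30–18:30: 08:30–11:30, 11:45–14:00, 15:15–18:15.
Priya ∩ Vera: 12:30–14:00, 14:15–15:30, 16:15–18:30.
Priya ∩ Vera ∩ Maya: 12:30–14:00, 15:15–15:30, 16:15–18:15.
Common window lengths: 90, 15, 120 min; longest is 120.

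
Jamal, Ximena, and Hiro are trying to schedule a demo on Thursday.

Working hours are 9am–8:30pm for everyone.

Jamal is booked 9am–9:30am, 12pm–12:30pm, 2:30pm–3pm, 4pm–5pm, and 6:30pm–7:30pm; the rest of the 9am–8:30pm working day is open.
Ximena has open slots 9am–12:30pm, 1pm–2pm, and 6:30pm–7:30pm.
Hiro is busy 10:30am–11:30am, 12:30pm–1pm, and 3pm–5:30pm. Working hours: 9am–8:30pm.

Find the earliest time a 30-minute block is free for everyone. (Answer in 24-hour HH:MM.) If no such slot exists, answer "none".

09:30

Jamal free within 09:00–20:30: 09:30–12:00, 12:30–14:30, 15:00–16:00, 17:00–18:30, 19:30–20:30.
Hiro free within 09:00–20:30: 09:00–10:30, 11:30–12:30, 13:00–15:00, 17:30–20:30.
Jamal ∩ Ximena: 09:30–12:00, 13:00–14:00.
Jamal ∩ Ximena ∩ Hiro: 09:30–10:30, 11:30–12:00, 13:00–14:00.
Windows ≥ 30 min: 09:30–10:30, 11:30–12:00, 13:00–14:00.
Earliest such window starts at 09:30.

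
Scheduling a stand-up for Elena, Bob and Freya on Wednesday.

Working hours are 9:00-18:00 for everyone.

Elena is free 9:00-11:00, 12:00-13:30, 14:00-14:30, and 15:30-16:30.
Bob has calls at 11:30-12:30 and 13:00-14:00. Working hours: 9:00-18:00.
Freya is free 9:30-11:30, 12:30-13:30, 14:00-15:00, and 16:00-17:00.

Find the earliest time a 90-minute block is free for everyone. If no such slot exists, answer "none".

09:30

Bob free within 09:00–18:00: 09:00–11:30, 12:30–13:00, 14:00–18:00.
Elena ∩ Bob: 09:00–11:00, 12:30–13:00, 14:00–14:30, 15:30–16:30.
Elena ∩ Bob ∩ Freya: 09:30–11:00, 12:30–13:00, 14:00–14:30, 16:00–16:30.
Windows ≥ 90 min: 09:30–11:00.
Earliest such window starts at 09:30.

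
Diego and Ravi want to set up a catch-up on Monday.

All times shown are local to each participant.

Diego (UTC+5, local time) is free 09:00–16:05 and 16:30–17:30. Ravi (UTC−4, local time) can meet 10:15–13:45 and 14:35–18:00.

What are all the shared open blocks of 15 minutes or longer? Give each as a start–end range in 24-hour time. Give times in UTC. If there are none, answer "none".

Diego → UTC: 04:00–11:05, 11:30–12:30.
Ravi → UTC: 14:15–17:45, 18:35–22:00.
Diego ∩ Ravi: (none).
Windows ≥ 15 min: (none).

none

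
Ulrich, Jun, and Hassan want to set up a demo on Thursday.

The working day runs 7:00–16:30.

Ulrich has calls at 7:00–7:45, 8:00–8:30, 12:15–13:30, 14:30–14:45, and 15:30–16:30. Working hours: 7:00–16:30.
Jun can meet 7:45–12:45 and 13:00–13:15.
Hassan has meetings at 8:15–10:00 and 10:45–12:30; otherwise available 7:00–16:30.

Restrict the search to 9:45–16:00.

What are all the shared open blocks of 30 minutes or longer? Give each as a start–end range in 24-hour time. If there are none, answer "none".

Ulrich free within 07:00–16:30: 07:45–08:00, 08:30–12:15, 13:30–14:30, 14:45–15:30.
Hassan free within 07:00–16:30: 07:00–08:15, 10:00–10:45, 12:30–16:30.
Ulrich ∩ Jun: 07:45–08:00, 08:30–12:15.
Ulrich ∩ Jun ∩ Hassan: 07:45–08:00, 10:00–10:45.
Restricted to 09:45–16:00: 10:00–10:45.
Windows ≥ 30 min: 10:00–10:45.

10:00–10:45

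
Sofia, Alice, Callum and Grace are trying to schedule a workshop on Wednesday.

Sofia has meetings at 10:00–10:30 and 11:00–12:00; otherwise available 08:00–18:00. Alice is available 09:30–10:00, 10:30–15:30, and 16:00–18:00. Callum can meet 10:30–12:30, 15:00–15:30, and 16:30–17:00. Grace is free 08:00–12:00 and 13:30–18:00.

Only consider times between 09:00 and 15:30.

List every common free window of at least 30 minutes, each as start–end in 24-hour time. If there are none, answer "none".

Sofia free within 08:00–18:00: 08:00–10:00, 10:30–11:00, 12:00–18:00.
Sofia ∩ Alice: 09:30–10:00, 10:30–11:00, 12:00–15:30, 16:00–18:00.
Sofia ∩ Alice ∩ Callum: 10:30–11:00, 12:00–12:30, 15:00–15:30, 16:30–17:00.
Sofia ∩ Alice ∩ Callum ∩ Grace: 10:30–11:00, 15:00–15:30, 16:30–17:00.
Restricted to 09:00–15:30: 10:30–11:00, 15:00–15:30.
Windows ≥ 30 min: 10:30–11:00, 15:00–15:30.

10:30–11:00, 15:00–15:30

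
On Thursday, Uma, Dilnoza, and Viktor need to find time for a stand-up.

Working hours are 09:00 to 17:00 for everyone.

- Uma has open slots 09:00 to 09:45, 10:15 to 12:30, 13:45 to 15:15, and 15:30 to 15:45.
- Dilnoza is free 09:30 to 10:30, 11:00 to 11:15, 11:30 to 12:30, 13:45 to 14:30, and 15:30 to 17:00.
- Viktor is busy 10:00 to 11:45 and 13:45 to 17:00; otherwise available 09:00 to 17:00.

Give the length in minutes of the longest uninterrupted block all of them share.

45 minutes

Viktor free within 09:00–17:00: 09:00–10:00, 11:45–13:45.
Uma ∩ Dilnoza: 09:30–09:45, 10:15–10:30, 11:00–11:15, 11:30–12:30, 13:45–14:30, 15:30–15:45.
Uma ∩ Dilnoza ∩ Viktor: 09:30–09:45, 11:45–12:30.
Common window lengths: 15, 45 min; longest is 45.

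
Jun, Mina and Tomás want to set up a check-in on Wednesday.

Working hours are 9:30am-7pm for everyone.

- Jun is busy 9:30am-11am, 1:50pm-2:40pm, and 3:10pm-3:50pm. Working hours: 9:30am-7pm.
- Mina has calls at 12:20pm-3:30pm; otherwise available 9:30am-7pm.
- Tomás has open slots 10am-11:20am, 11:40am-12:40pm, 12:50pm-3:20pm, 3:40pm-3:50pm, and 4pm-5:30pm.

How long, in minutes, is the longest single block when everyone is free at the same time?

90 minutes

Jun free within 09:30–19:00: 11:00–13:50, 14:40–15:10, 15:50–19:00.
Mina free within 09:30–19:00: 09:30–12:20, 15:30–19:00.
Jun ∩ Mina: 11:00–12:20, 15:50–19:00.
Jun ∩ Mina ∩ Tomás: 11:00–11:20, 11:40–12:20, 16:00–17:30.
Common window lengths: 20, 40, 90 min; longest is 90.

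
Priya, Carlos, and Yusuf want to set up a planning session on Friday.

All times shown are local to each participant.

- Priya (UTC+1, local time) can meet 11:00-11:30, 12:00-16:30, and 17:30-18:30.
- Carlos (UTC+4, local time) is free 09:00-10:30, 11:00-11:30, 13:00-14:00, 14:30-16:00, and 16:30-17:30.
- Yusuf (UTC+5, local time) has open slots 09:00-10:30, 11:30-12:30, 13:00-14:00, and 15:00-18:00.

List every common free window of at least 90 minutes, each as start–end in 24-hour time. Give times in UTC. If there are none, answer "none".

none

Priya → UTC: 10:00–10:30, 11:00–15:30, 16:30–17:30.
Carlos → UTC: 05:00–06:30, 07:00–07:30, 09:00–10:00, 10:30–12:00, 12:30–13:30.
Yusuf → UTC: 04:00–05:30, 06:30–07:30, 08:00–09:00, 10:00–13:00.
Priya ∩ Carlos: 11:00–12:00, 12:30–13:30.
Priya ∩ Carlos ∩ Yusuf: 11:00–12:00, 12:30–13:00.
Windows ≥ 90 min: (none).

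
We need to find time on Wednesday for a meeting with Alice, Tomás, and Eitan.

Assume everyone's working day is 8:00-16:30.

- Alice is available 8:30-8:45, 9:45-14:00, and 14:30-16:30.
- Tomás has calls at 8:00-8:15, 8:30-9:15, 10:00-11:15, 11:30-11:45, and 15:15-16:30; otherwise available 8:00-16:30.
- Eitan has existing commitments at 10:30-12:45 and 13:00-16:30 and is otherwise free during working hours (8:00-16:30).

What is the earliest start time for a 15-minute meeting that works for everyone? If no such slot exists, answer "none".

Tomás free within 08:00–16:30: 08:15–08:30, 09:15–10:00, 11:15–11:30, 11:45–15:15.
Eitan free within 08:00–16:30: 08:00–10:30, 12:45–13:00.
Alice ∩ Tomás: 09:45–10:00, 11:15–11:30, 11:45–14:00, 14:30–15:15.
Alice ∩ Tomás ∩ Eitan: 09:45–10:00, 12:45–13:00.
Windows ≥ 15 min: 09:45–10:00, 12:45–13:00.
Earliest such window starts at 09:45.

09:45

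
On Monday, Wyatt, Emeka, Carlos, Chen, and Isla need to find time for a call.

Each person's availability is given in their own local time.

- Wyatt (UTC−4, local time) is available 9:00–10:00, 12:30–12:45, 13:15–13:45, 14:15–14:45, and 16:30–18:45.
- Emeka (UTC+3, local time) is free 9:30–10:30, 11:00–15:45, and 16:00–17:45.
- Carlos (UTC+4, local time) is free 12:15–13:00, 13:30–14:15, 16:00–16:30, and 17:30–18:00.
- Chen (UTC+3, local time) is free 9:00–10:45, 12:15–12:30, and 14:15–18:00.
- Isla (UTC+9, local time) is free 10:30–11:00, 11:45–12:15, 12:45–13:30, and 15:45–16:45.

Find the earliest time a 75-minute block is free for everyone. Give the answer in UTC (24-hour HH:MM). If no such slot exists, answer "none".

Wyatt → UTC: 13:00–14:00, 16:30–16:45, 17:15–17:45, 18:15–18:45, 20:30–22:45.
Emeka → UTC: 06:30–07:30, 08:00–12:45, 13:00–14:45.
Carlos → UTC: 08:15–09:00, 09:30–10:15, 12:00–12:30, 13:30–14:00.
Chen → UTC: 06:00–07:45, 09:15–09:30, 11:15–15:00.
Isla → UTC: 01:30–02:00, 02:45–03:15, 03:45–04:30, 06:45–07:45.
Wyatt ∩ Emeka: 13:00–14:00.
Wyatt ∩ Emeka ∩ Carlos: 13:30–14:00.
Wyatt ∩ Emeka ∩ Carlos ∩ Chen: 13:30–14:00.
Wyatt ∩ Emeka ∩ Carlos ∩ Chen ∩ Isla: (none).
Windows ≥ 75 min: (none).

none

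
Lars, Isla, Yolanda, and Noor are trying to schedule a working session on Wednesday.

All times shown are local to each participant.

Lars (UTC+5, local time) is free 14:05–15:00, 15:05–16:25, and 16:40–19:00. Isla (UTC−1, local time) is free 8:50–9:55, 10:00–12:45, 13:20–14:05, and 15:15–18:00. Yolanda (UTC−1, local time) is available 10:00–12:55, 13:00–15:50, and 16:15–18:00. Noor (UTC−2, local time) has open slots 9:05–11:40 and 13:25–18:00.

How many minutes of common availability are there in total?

140 minutes

Lars → UTC: 09:05–10:00, 10:05–11:25, 11:40–14:00.
Isla → UTC: 09:50–10:55, 11:00–13:45, 14:20–15:05, 16:15–19:00.
Yolanda → UTC: 11:00–13:55, 14:00–16:50, 17:15–19:00.
Noor → UTC: 11:05–13:40, 15:25–20:00.
Lars ∩ Isla: 09:50–10:00, 10:05–10:55, 11:00–11:25, 11:40–13:45.
Lars ∩ Isla ∩ Yolanda: 11:00–11:25, 11:40–13:45.
Lars ∩ Isla ∩ Yolanda ∩ Noor: 11:05–11:25, 11:40–13:40.
Total common minutes: 20 + 120 = 140.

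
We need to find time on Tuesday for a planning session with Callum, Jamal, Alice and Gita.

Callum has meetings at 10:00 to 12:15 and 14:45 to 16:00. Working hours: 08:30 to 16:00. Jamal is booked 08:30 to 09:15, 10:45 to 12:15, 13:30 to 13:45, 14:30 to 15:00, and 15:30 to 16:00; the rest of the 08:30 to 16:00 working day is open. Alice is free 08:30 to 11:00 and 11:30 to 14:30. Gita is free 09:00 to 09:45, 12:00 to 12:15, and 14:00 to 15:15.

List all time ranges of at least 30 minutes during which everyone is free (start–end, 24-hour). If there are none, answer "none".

Callum free within 08:30–16:00: 08:30–10:00, 12:15–14:45.
Jamal free within 08:30–16:00: 09:15–10:45, 12:15–13:30, 13:45–14:30, 15:00–15:30.
Callum ∩ Jamal: 09:15–10:00, 12:15–13:30, 13:45–14:30.
Callum ∩ Jamal ∩ Alice: 09:15–10:00, 12:15–13:30, 13:45–14:30.
Callum ∩ Jamal ∩ Alice ∩ Gita: 09:15–09:45, 14:00–14:30.
Windows ≥ 30 min: 09:15–09:45, 14:00–14:30.

09:15–09:45, 14:00–14:30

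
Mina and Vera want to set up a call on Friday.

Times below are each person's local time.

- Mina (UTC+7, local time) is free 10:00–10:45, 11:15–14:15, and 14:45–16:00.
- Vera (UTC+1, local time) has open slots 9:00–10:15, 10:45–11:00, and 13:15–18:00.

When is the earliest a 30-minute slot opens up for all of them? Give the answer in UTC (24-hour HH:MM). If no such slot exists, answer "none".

08:00

Mina → UTC: 03:00–03:45, 04:15–07:15, 07:45–09:00.
Vera → UTC: 08:00–09:15, 09:45–10:00, 12:15–17:00.
Mina ∩ Vera: 08:00–09:00.
Windows ≥ 30 min: 08:00–09:00.
Earliest such window starts at 08:00.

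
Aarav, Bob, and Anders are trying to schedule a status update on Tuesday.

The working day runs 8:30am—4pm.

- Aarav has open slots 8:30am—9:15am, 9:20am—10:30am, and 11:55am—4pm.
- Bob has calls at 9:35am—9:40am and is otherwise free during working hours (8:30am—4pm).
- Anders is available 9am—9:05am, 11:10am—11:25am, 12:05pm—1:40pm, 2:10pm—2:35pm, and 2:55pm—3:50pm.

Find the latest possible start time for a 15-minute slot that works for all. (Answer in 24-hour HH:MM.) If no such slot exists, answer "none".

15:35

Bob free within 08:30–16:00: 08:30–09:35, 09:40–16:00.
Aarav ∩ Bob: 08:30–09:15, 09:20–09:35, 09:40–10:30, 11:55–16:00.
Aarav ∩ Bob ∩ Anders: 09:00–09:05, 12:05–13:40, 14:10–14:35, 14:55–15:50.
Windows ≥ 15 min: 12:05–13:40, 14:10–14:35, 14:55–15:50.
Latest start in the last window 14:55–15:50 is 15:50 − 15 min = 15:35.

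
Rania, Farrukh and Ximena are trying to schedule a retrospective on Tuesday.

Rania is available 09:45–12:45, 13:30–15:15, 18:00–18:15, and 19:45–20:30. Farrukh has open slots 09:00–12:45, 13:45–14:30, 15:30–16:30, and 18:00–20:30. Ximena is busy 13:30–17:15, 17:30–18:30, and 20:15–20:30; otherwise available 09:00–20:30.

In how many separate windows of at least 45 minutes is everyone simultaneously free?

Ximena free within 09:00–20:30: 09:00–13:30, 17:15–17:30, 18:30–20:15.
Rania ∩ Farrukh: 09:45–12:45, 13:45–14:30, 18:00–18:15, 19:45–20:30.
Rania ∩ Farrukh ∩ Ximena: 09:45–12:45, 19:45–20:15.
Windows ≥ 45 min: 09:45–12:45.
That's 1 window.

1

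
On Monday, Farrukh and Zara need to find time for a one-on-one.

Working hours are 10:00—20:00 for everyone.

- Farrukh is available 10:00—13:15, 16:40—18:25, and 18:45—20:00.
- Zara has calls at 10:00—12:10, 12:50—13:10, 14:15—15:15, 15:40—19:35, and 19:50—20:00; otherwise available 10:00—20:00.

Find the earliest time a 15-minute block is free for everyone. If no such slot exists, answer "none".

12:10

Zara free within 10:00–20:00: 12:10–12:50, 13:10–14:15, 15:15–15:40, 19:35–19:50.
Farrukh ∩ Zara: 12:10–12:50, 13:10–13:15, 19:35–19:50.
Windows ≥ 15 min: 12:10–12:50, 19:35–19:50.
Earliest such window starts at 12:10.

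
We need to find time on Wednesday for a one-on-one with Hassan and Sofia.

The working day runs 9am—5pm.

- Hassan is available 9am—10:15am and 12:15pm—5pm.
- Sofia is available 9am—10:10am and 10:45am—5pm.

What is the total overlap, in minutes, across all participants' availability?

Hassan ∩ Sofia: 09:00–10:10, 12:15–17:00.
Total common minutes: 70 + 285 = 355.

355 minutes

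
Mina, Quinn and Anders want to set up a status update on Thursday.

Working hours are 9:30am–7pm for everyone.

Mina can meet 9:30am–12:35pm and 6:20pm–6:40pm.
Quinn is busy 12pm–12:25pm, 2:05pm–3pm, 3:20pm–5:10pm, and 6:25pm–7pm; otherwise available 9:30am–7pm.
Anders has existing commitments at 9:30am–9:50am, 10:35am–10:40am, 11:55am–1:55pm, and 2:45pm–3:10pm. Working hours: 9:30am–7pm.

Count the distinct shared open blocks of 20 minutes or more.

Quinn free within 09:30–19:00: 09:30–12:00, 12:25–14:05, 15:00–15:20, 17:10–18:25.
Anders free within 09:30–19:00: 09:50–10:35, 10:40–11:55, 13:55–14:45, 15:10–19:00.
Mina ∩ Quinn: 09:30–12:00, 12:25–12:35, 18:20–18:25.
Mina ∩ Quinn ∩ Anders: 09:50–10:35, 10:40–11:55, 18:20–18:25.
Windows ≥ 20 min: 09:50–10:35, 10:40–11:55.
That's 2 windows.

2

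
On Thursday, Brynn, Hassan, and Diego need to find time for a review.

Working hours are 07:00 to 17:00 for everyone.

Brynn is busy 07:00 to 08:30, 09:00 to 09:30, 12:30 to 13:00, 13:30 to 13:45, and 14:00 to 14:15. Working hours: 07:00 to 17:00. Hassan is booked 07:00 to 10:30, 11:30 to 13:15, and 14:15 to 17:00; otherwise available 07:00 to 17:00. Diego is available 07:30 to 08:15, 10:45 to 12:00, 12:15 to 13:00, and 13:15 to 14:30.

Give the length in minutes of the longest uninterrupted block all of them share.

Brynn free within 07:00–17:00: 08:30–09:00, 09:30–12:30, 13:00–13:30, 13:45–14:00, 14:15–17:00.
Hassan free within 07:00–17:00: 10:30–11:30, 13:15–14:15.
Brynn ∩ Hassan: 10:30–11:30, 13:15–13:30, 13:45–14:00.
Brynn ∩ Hassan ∩ Diego: 10:45–11:30, 13:15–13:30, 13:45–14:00.
Common window lengths: 45, 15, 15 min; longest is 45.

45 minutes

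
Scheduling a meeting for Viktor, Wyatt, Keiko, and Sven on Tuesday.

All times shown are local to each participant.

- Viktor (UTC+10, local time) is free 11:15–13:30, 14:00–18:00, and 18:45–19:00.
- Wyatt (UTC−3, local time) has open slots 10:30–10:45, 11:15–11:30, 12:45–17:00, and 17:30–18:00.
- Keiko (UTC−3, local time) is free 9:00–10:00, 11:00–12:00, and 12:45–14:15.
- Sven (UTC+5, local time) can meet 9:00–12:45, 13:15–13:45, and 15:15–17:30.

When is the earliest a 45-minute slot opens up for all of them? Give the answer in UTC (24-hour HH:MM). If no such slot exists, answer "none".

Viktor → UTC: 01:15–03:30, 04:00–08:00, 08:45–09:00.
Wyatt → UTC: 13:30–13:45, 14:15–14:30, 15:45–20:00, 20:30–21:00.
Keiko → UTC: 12:00–13:00, 14:00–15:00, 15:45–17:15.
Sven → UTC: 04:00–07:45, 08:15–08:45, 10:15–12:30.
Viktor ∩ Wyatt: (none).
Viktor ∩ Wyatt ∩ Keiko: (none).
Viktor ∩ Wyatt ∩ Keiko ∩ Sven: (none).
Windows ≥ 45 min: (none).

none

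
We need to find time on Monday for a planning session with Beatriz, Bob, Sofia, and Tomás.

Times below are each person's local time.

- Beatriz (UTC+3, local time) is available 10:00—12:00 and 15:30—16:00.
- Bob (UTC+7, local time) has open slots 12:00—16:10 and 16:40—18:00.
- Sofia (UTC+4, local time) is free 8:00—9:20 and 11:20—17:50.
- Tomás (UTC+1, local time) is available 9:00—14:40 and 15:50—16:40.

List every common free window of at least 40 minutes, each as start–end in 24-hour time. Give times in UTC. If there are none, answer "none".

Beatriz → UTC: 07:00–09:00, 12:30–13:00.
Bob → UTC: 05:00–09:10, 09:40–11:00.
Sofia → UTC: 04:00–05:20, 07:20–13:50.
Tomás → UTC: 08:00–13:40, 14:50–15:40.
Beatriz ∩ Bob: 07:00–09:00.
Beatriz ∩ Bob ∩ Sofia: 07:20–09:00.
Beatriz ∩ Bob ∩ Sofia ∩ Tomás: 08:00–09:00.
Windows ≥ 40 min: 08:00–09:00.

08:00–09:00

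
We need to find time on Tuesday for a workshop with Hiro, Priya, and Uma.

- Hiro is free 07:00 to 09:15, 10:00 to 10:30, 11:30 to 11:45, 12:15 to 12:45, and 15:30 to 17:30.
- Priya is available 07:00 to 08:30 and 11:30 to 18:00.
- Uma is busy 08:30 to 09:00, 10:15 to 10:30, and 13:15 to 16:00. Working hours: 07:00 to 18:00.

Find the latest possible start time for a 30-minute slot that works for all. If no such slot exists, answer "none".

17:00

Uma free within 07:00–18:00: 07:00–08:30, 09:00–10:15, 10:30–13:15, 16:00–18:00.
Hiro ∩ Priya: 07:00–08:30, 11:30–11:45, 12:15–12:45, 15:30–17:30.
Hiro ∩ Priya ∩ Uma: 07:00–08:30, 11:30–11:45, 12:15–12:45, 16:00–17:30.
Windows ≥ 30 min: 07:00–08:30, 12:15–12:45, 16:00–17:30.
Latest start in the last window 16:00–17:30 is 17:30 − 30 min = 17:00.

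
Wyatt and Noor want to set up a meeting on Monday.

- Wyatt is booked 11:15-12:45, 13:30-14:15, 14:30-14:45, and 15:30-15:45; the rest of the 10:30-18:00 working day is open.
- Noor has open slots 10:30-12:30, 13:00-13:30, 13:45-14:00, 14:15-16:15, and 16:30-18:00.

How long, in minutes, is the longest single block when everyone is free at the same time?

Wyatt free within 10:30–18:00: 10:30–11:15, 12:45–13:30, 14:15–14:30, 14:45–15:30, 15:45–18:00.
Wyatt ∩ Noor: 10:30–11:15, 13:00–13:30, 14:15–14:30, 14:45–15:30, 15:45–16:15, 16:30–18:00.
Common window lengths: 45, 30, 15, 45, 30, 90 min; longest is 90.

90 minutes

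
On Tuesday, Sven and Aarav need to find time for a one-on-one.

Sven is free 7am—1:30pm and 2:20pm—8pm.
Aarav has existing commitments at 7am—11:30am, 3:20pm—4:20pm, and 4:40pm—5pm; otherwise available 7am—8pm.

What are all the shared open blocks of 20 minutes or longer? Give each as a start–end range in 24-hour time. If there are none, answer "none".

11:30–13:30, 14:20–15:20, 16:20–16:40, 17:00–20:00

Aarav free within 07:00–20:00: 11:30–15:20, 16:20–16:40, 17:00–20:00.
Sven ∩ Aarav: 11:30–13:30, 14:20–15:20, 16:20–16:40, 17:00–20:00.
Windows ≥ 20 min: 11:30–13:30, 14:20–15:20, 16:20–16:40, 17:00–20:00.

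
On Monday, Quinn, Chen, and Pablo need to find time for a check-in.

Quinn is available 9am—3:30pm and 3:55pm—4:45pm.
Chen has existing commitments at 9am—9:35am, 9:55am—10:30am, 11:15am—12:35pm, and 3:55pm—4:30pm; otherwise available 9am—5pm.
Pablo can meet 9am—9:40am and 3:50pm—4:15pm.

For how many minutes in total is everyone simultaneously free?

5 minutes

Chen free within 09:00–17:00: 09:35–09:55, 10:30–11:15, 12:35–15:55, 16:30–17:00.
Quinn ∩ Chen: 09:35–09:55, 10:30–11:15, 12:35–15:30, 16:30–16:45.
Quinn ∩ Chen ∩ Pablo: 09:35–09:40.
Total common minutes: 5.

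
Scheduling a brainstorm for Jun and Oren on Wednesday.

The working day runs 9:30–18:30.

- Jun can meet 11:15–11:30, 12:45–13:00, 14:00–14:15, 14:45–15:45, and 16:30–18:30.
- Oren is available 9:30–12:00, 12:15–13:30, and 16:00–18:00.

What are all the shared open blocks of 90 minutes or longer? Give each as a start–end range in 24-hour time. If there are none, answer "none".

16:30–18:00

Jun ∩ Oren: 11:15–11:30, 12:45–13:00, 16:30–18:00.
Windows ≥ 90 min: 16:30–18:00.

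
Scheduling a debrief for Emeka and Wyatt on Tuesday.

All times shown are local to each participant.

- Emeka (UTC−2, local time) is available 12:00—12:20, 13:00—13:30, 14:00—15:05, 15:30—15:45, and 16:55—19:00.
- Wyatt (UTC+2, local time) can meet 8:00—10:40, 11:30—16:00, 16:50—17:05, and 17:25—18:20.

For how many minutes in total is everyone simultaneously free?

30 minutes

Emeka → UTC: 14:00–14:20, 15:00–15:30, 16:00–17:05, 17:30–17:45, 18:55–21:00.
Wyatt → UTC: 06:00–08:40, 09:30–14:00, 14:50–15:05, 15:25–16:20.
Emeka ∩ Wyatt: 15:00–15:05, 15:25–15:30, 16:00–16:20.
Total common minutes: 5 + 5 + 20 = 30.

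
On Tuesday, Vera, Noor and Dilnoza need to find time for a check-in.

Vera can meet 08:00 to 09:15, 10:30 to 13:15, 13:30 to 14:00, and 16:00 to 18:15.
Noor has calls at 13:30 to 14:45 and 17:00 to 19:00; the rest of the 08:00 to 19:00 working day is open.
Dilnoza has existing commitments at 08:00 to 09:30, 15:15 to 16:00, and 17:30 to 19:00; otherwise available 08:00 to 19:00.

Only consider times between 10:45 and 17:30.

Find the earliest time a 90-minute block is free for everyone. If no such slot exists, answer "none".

Noor free within 08:00–19:00: 08:00–13:30, 14:45–17:00.
Dilnoza free within 08:00–19:00: 09:30–15:15, 16:00–17:30.
Vera ∩ Noor: 08:00–09:15, 10:30–13:15, 16:00–17:00.
Vera ∩ Noor ∩ Dilnoza: 10:30–13:15, 16:00–17:00.
Restricted to 10:45–17:30: 10:45–13:15, 16:00–17:00.
Windows ≥ 90 min: 10:45–13:15.
Earliest such window starts at 10:45.

10:45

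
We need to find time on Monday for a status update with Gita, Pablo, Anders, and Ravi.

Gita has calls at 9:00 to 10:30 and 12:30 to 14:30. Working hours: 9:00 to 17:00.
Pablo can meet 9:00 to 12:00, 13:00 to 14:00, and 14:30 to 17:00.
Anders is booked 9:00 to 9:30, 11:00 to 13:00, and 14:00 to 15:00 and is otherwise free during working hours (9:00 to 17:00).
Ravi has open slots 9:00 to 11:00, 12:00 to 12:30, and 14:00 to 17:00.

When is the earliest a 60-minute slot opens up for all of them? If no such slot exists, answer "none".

15:00

Gita free within 09:00–17:00: 10:30–12:30, 14:30–17:00.
Anders free within 09:00–17:00: 09:30–11:00, 13:00–14:00, 15:00–17:00.
Gita ∩ Pablo: 10:30–12:00, 14:30–17:00.
Gita ∩ Pablo ∩ Anders: 10:30–11:00, 15:00–17:00.
Gita ∩ Pablo ∩ Anders ∩ Ravi: 10:30–11:00, 15:00–17:00.
Windows ≥ 60 min: 15:00–17:00.
Earliest such window starts at 15:00.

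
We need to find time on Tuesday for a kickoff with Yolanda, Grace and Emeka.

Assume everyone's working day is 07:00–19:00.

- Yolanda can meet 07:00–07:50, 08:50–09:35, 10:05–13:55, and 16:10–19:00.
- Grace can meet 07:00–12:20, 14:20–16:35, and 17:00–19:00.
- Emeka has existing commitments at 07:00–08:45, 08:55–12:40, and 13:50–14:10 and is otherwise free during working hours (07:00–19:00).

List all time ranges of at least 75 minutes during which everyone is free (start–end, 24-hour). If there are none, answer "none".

17:00–19:00

Emeka free within 07:00–19:00: 08:45–08:55, 12:40–13:50, 14:10–19:00.
Yolanda ∩ Grace: 07:00–07:50, 08:50–09:35, 10:05–12:20, 16:10–16:35, 17:00–19:00.
Yolanda ∩ Grace ∩ Emeka: 08:50–08:55, 16:10–16:35, 17:00–19:00.
Windows ≥ 75 min: 17:00–19:00.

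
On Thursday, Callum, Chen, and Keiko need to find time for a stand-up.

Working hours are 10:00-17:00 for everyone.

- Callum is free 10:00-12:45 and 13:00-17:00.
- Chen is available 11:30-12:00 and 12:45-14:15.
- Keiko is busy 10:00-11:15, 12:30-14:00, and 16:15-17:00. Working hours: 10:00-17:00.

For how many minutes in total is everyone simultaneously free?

Keiko free within 10:00–17:00: 11:15–12:30, 14:00–16:15.
Callum ∩ Chen: 11:30–12:00, 13:00–14:15.
Callum ∩ Chen ∩ Keiko: 11:30–12:00, 14:00–14:15.
Total common minutes: 30 + 15 = 45.

45 minutes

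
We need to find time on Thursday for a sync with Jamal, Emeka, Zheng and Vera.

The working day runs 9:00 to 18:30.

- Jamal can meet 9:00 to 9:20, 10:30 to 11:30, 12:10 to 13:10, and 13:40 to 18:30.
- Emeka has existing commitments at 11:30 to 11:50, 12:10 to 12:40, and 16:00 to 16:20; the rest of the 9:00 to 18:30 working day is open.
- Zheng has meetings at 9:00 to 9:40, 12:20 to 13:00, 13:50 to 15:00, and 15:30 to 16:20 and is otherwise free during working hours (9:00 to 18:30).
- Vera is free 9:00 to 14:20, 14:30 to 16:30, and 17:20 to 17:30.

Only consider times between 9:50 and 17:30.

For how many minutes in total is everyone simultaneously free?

Emeka free within 09:00–18:30: 09:00–11:30, 11:50–12:10, 12:40–16:00, 16:20–18:30.
Zheng free within 09:00–18:30: 09:40–12:20, 13:00–13:50, 15:00–15:30, 16:20–18:30.
Jamal ∩ Emeka: 09:00–09:20, 10:30–11:30, 12:40–13:10, 13:40–16:00, 16:20–18:30.
Jamal ∩ Emeka ∩ Zheng: 10:30–11:30, 13:00–13:10, 13:40–13:50, 15:00–15:30, 16:20–18:30.
Jamal ∩ Emeka ∩ Zheng ∩ Vera: 10:30–11:30, 13:00–13:10, 13:40–13:50, 15:00–15:30, 16:20–16:30, 17:20–17:30.
Restricted to 09:50–17:30: 10:30–11:30, 13:00–13:10, 13:40–13:50, 15:00–15:30, 16:20–16:30, 17:20–17:30.
Total common minutes: 60 + 10 + 10 + 30 + 10 + 10 = 130.

130 minutes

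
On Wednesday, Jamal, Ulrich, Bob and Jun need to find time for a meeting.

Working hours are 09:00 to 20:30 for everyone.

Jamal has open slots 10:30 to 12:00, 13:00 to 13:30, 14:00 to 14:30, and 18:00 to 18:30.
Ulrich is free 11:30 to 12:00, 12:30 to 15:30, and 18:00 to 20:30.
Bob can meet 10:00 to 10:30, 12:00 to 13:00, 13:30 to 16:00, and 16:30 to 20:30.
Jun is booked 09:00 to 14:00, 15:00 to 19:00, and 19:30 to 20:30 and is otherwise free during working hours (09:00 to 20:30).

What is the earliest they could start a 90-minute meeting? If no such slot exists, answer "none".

Jun free within 09:00–20:30: 14:00–15:00, 19:00–19:30.
Jamal ∩ Ulrich: 11:30–12:00, 13:00–13:30, 14:00–14:30, 18:00–18:30.
Jamal ∩ Ulrich ∩ Bob: 14:00–14:30, 18:00–18:30.
Jamal ∩ Ulrich ∩ Bob ∩ Jun: 14:00–14:30.
Windows ≥ 90 min: (none).

none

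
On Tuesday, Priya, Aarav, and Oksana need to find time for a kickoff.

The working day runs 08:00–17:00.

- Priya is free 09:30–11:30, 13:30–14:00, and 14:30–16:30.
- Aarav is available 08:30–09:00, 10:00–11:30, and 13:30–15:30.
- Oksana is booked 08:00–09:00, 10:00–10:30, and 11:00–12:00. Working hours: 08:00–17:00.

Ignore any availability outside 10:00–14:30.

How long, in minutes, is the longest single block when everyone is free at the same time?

Oksana free within 08:00–17:00: 09:00–10:00, 10:30–11:00, 12:00–17:00.
Priya ∩ Aarav: 10:00–11:30, 13:30–14:00, 14:30–15:30.
Priya ∩ Aarav ∩ Oksana: 10:30–11:00, 13:30–14:00, 14:30–15:30.
Restricted to 10:00–14:30: 10:30–11:00, 13:30–14:00.
Common window lengths: 30, 30 min; longest is 30.

30 minutes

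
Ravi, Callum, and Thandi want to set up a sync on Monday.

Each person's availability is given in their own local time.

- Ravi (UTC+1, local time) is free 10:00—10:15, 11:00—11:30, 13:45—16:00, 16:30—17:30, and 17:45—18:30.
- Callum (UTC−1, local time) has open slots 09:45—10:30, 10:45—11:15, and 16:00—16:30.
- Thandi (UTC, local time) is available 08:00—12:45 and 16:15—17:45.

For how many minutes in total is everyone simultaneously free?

30 minutes

Ravi → UTC: 09:00–09:15, 10:00–10:30, 12:45–15:00, 15:30–16:30, 16:45–17:30.
Callum → UTC: 10:45–11:30, 11:45–12:15, 17:00–17:30.
Thandi → UTC: 08:00–12:45, 16:15–17:45.
Ravi ∩ Callum: 17:00–17:30.
Ravi ∩ Callum ∩ Thandi: 17:00–17:30.
Total common minutes: 30.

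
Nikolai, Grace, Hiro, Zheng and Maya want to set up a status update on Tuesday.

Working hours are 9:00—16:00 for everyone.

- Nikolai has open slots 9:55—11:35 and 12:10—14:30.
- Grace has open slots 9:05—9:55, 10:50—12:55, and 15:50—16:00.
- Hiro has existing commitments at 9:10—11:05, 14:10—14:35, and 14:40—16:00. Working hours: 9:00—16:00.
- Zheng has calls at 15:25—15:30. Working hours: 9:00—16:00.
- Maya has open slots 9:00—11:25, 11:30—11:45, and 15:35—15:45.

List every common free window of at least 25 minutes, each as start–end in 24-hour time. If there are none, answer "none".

none

Hiro free within 09:00–16:00: 09:00–09:10, 11:05–14:10, 14:35–14:40.
Zheng free within 09:00–16:00: 09:00–15:25, 15:30–16:00.
Nikolai ∩ Grace: 10:50–11:35, 12:10–12:55.
Nikolai ∩ Grace ∩ Hiro: 11:05–11:35, 12:10–12:55.
Nikolai ∩ Grace ∩ Hiro ∩ Zheng: 11:05–11:35, 12:10–12:55.
Nikolai ∩ Grace ∩ Hiro ∩ Zheng ∩ Maya: 11:05–11:25, 11:30–11:35.
Windows ≥ 25 min: (none).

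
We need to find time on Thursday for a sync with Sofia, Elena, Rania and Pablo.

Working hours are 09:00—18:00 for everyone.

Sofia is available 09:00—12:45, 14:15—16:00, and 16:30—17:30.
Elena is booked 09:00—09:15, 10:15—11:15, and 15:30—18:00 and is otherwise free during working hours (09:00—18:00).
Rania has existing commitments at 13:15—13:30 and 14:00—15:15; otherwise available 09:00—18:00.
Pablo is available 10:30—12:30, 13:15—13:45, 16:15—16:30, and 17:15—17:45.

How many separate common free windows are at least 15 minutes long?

1

Elena free within 09:00–18:00: 09:15–10:15, 11:15–15:30.
Rania free within 09:00–18:00: 09:00–13:15, 13:30–14:00, 15:15–18:00.
Sofia ∩ Elena: 09:15–10:15, 11:15–12:45, 14:15–15:30.
Sofia ∩ Elena ∩ Rania: 09:15–10:15, 11:15–12:45, 15:15–15:30.
Sofia ∩ Elena ∩ Rania ∩ Pablo: 11:15–12:30.
Windows ≥ 15 min: 11:15–12:30.
That's 1 window.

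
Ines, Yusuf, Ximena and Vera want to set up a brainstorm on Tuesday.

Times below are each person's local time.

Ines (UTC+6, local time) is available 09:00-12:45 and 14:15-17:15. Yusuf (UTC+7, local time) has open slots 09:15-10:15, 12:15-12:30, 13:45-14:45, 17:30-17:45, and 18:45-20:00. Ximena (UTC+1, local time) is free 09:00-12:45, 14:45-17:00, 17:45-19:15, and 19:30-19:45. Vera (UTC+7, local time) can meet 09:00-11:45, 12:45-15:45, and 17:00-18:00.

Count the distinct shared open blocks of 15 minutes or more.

1

Ines → UTC: 03:00–06:45, 08:15–11:15.
Yusuf → UTC: 02:15–03:15, 05:15–05:30, 06:45–07:45, 10:30–10:45, 11:45–13:00.
Ximena → UTC: 08:00–11:45, 13:45–16:00, 16:45–18:15, 18:30–18:45.
Vera → UTC: 02:00–04:45, 05:45–08:45, 10:00–11:00.
Ines ∩ Yusuf: 03:00–03:15, 05:15–05:30, 10:30–10:45.
Ines ∩ Yusuf ∩ Ximena: 10:30–10:45.
Ines ∩ Yusuf ∩ Ximena ∩ Vera: 10:30–10:45.
Windows ≥ 15 min: 10:30–10:45.
That's 1 window.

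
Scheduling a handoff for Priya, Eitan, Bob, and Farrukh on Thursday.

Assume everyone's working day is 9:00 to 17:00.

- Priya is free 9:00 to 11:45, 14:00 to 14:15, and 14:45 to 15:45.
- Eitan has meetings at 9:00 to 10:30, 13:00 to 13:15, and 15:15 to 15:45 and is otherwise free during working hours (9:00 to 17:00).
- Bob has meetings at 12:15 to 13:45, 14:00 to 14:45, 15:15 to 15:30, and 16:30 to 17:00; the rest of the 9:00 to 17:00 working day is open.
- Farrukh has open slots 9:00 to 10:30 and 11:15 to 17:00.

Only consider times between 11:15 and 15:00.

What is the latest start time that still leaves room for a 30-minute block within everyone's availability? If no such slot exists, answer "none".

Eitan free within 09:00–17:00: 10:30–13:00, 13:15–15:15, 15:45–17:00.
Bob free within 09:00–17:00: 09:00–12:15, 13:45–14:00, 14:45–15:15, 15:30–16:30.
Priya ∩ Eitan: 10:30–11:45, 14:00–14:15, 14:45–15:15.
Priya ∩ Eitan ∩ Bob: 10:30–11:45, 14:45–15:15.
Priya ∩ Eitan ∩ Bob ∩ Farrukh: 11:15–11:45, 14:45–15:15.
Restricted to 11:15–15:00: 11:15–11:45, 14:45–15:00.
Windows ≥ 30 min: 11:15–11:45.
Latest start in the last window 11:15–11:45 is 11:45 − 30 min = 11:15.

11:15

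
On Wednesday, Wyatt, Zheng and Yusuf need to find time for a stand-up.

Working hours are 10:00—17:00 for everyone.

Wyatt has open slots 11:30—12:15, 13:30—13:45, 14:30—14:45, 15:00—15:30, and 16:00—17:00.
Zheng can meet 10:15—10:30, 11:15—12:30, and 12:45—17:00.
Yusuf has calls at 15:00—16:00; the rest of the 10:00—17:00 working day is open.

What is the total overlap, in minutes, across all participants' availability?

Yusuf free within 10:00–17:00: 10:00–15:00, 16:00–17:00.
Wyatt ∩ Zheng: 11:30–12:15, 13:30–13:45, 14:30–14:45, 15:00–15:30, 16:00–17:00.
Wyatt ∩ Zheng ∩ Yusuf: 11:30–12:15, 13:30–13:45, 14:30–14:45, 16:00–17:00.
Total common minutes: 45 + 15 + 15 + 60 = 135.

135 minutes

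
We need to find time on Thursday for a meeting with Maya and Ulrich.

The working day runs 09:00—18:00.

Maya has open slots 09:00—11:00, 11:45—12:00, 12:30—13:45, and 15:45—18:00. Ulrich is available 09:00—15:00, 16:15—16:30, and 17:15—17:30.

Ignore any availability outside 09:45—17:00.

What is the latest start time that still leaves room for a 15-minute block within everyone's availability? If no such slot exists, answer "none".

Maya ∩ Ulrich: 09:00–11:00, 11:45–12:00, 12:30–13:45, 16:15–16:30, 17:15–17:30.
Restricted to 09:45–17:00: 09:45–11:00, 11:45–12:00, 12:30–13:45, 16:15–16:30.
Windows ≥ 15 min: 09:45–11:00, 11:45–12:00, 12:30–13:45, 16:15–16:30.
Latest start in the last window 16:15–16:30 is 16:30 − 15 min = 16:15.

16:15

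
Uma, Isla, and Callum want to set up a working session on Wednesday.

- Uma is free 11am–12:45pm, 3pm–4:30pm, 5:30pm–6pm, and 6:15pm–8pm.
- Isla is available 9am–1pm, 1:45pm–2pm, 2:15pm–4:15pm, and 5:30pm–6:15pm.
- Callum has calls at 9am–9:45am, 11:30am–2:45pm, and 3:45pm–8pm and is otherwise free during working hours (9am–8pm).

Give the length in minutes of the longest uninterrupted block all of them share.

Callum free within 09:00–20:00: 09:45–11:30, 14:45–15:45.
Uma ∩ Isla: 11:00–12:45, 15:00–16:15, 17:30–18:00.
Uma ∩ Isla ∩ Callum: 11:00–11:30, 15:00–15:45.
Common window lengths: 30, 45 min; longest is 45.

45 minutes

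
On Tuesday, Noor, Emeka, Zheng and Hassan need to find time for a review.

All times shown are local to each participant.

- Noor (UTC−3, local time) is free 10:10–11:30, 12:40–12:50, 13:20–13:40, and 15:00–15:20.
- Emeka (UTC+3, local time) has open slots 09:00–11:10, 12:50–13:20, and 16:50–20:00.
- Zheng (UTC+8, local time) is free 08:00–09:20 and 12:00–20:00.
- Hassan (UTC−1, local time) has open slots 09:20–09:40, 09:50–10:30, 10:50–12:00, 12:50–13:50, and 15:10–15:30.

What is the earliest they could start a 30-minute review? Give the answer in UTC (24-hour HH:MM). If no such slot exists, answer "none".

none

Noor → UTC: 13:10–14:30, 15:40–15:50, 16:20–16:40, 18:00–18:20.
Emeka → UTC: 06:00–08:10, 09:50–10:20, 13:50–17:00.
Zheng → UTC: 00:00–01:20, 04:00–12:00.
Hassan → UTC: 10:20–10:40, 10:50–11:30, 11:50–13:00, 13:50–14:50, 16:10–16:30.
Noor ∩ Emeka: 13:50–14:30, 15:40–15:50, 16:20–16:40.
Noor ∩ Emeka ∩ Zheng: (none).
Noor ∩ Emeka ∩ Zheng ∩ Hassan: (none).
Windows ≥ 30 min: (none).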